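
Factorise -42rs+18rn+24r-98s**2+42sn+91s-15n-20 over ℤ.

Group: -6r(7s-3n-4) + (-14s+5)(7s-3n-4); both groups contain (7s-3n-4).

-(7s-3n-4)(6r+14s-5)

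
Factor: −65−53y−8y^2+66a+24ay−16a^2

Group: −2a(8a−8y−13) + (y+5)(8a−8y−13); both groups contain (8a−8y−13).

−(2a−y−5)(8a−8y−13)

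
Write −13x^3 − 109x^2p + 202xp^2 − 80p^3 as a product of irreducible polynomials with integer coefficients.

−(13x − 8p)(x − p)(x + 10p)

Group: x(−13x^2 + 21xp − 8p^2) + 10p(−13x^2 + 21xp − 8p^2); both groups contain (−13x^2 + 21xp − 8p^2), so (x + 10p) is a factor with cofactor −13x^2 + 21xp − 8p^2.
The cofactor groups again: −13x^2 + 21xp − 8p^2 = −13x(x − p) + 8p(x − p); both groups contain (x − p), giving −(13x − 8p)(x − p).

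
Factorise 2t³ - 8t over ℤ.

2t(t + 2)(t - 2)

Factor out 2t, leaving t² - 4, which is a difference of two squares.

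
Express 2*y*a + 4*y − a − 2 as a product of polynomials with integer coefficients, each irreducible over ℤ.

Group as (2*y*a + 4*y) + (−a − 2) = 2*y*(a + 2) − (a + 2).
Both groups share the factor (a + 2).

(2*y − 1)*(a + 2)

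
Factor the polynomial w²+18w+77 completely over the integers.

(w+11)(w+7)

Two integers with product 77 and sum 18 are 7 and 11.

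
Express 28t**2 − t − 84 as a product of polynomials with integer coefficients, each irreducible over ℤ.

(4t − 7)(7t + 12)

Need a pair with product 28·(−84) = −2352 and sum −1: that's −49 and 48.
Split the middle term: 28t**2 − 49t + 48t − 84 = 7t(4t − 7) + 12(4t − 7).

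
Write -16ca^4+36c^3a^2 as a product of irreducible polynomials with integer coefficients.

Every term has a factor of 4ca^2. Then 9c^2-4a^2 = (3c)² − (2a)².

4a^2c(3c-2a)(3c+2a)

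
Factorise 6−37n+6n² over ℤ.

Need a pair with product 6·6 = 36 and sum −37: that's −36 and −1.
Split the middle term: 6n²−36n − n+6 = 6n(n−6) − (n−6).

(6n−1)(n−6)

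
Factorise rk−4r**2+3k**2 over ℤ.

Group: −4r(r−k) − 3k(r−k); both groups contain (r−k).

−(r−k)(4r+3k)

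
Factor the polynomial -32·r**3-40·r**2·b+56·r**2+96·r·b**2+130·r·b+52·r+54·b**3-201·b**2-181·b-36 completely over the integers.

Group: 4·r·(-8·r**2+8·r·b+22·r+6·b**2-25·b-9) + (9·b+4)·(-8·r**2+8·r·b+22·r+6·b**2-25·b-9); both groups contain (-8·r**2+8·r·b+22·r+6·b**2-25·b-9), so (4·r+9·b+4) is a factor with cofactor -8·r**2+8·r·b+22·r+6·b**2-25·b-9.
The cofactor groups again: -8·r**2+8·r·b+22·r+6·b**2-25·b-9 = -4·r·(2·r-3·b-1) + (-2·b+9)·(2·r-3·b-1); both groups contain (2·r-3·b-1), giving -(4·r+2·b-9)·(2·r-3·b-1).

-(2·r-3·b-1)·(4·r+2·b-9)·(4·r+9·b+4)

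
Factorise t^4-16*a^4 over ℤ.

Difference of squares twice: with A = t and B = 2*a, A⁴ − B⁴ = (A² − B²)(A² + B²), and A² − B² factors again.

(t-2*a)*(t+2*a)*(t^2+4*a^2)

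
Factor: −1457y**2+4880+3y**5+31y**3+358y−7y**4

(3y+5)(y−2)(y−8)(y**2+6y+61)

Testing divisors of the constant over divisors of the leading coefficient, y = −5/3 is a root, so (3y+5) divides it; the quotient is y**4−4y**3+17y**2−514y+976.
Continuing, y = 8 is a root, giving the factor (y−8) and quotient y**3+4y**2+49y−122.
Then y = 2 is a root, so (y−2) divides it; the quotient is y**2+6y+61.
The quadratic y**2+6y+61 has discriminant −208 < 0 and is irreducible over ℤ.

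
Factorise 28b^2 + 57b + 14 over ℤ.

(4b + 7)(7b + 2)

Need a pair with product 28·14 = 392 and sum 57: that's 49 and 8.
Split the middle term: 28b^2 + 49b + 8b + 14 = 7b(4b + 7) + 2(4b + 7).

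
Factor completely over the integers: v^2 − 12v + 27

(v − 3)(v − 9)

Two integers with product 27 and sum −12 are −3 and −9.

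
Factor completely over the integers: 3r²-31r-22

(3r+2)(r-11)

Need a pair with product 3·(-22) = -66 and sum -31: that's -33 and 2.
Split the middle term: 3r²-33r + 2r-22 = 3r(r-11) + 2(r-11).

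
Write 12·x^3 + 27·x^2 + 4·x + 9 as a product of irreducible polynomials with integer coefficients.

(4·x + 9)·(3·x^2 + 1)

Group as (12·x^3 + 4·x) + (27·x^2 + 9) = 4·x·(3·x^2 + 1) + 9·(3·x^2 + 1).
Both groups share the factor (3·x^2 + 1).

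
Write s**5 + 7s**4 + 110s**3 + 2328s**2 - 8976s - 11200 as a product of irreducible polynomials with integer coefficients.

(s + 1)(s + 14)(s - 4)(s**2 - 4s + 200)

Testing divisors of the constant over divisors of the leading coefficient, s = 4 is a root, so (s - 4) divides it; the quotient is s**4 + 11s**3 + 154s**2 + 2944s + 2800.
Then s = -1 is a root, so (s + 1) divides it; the quotient is s**3 + 10s**2 + 144s + 2800.
Then s = -14 is a root, so (s + 14) is a factor; dividing leaves s**2 - 4s + 200.
The quadratic s**2 - 4s + 200 has discriminant -784 < 0 and is irreducible over ℤ.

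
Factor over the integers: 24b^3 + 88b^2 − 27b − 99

(3b + 11)(8b^2 − 9)

Group as (24b^3 − 27b) + (88b^2 − 99) = 3b(8b^2 − 9) + 11(8b^2 − 9).
Both groups share the factor (8b^2 − 9).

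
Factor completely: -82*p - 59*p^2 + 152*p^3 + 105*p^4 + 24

(3*p + 4)*(5*p - 3)*(7*p - 2)*(p + 1)

Among the possible rational roots, p = 2/7 is a root, giving the factor (7*p - 2) and quotient 15*p^3 + 26*p^2 - p - 12.
Continuing, p = -4/3 is a root, so (3*p + 4) divides it; the quotient is 5*p^2 + 2*p - 3.
The remaining quadratic factors as (5*p - 3)(p + 1).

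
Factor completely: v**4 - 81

Write as (v**2)² − (9)², then factor v**2 - 9 once more.

(v + 3)·(v - 3)·(v**2 + 9)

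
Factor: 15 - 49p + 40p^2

Need a pair with product 40·15 = 600 and sum -49: that's -25 and -24.
Split the middle term: 40p^2 - 25p - 24p + 15 = 5p(8p - 5) - 3(8p - 5).

(5p - 3)(8p - 5)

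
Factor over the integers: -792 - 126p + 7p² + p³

Among the possible rational roots, p = 11 is a root, giving the factor (p - 11) and quotient p² + 18p + 72.
The remaining quadratic factors as (p + 12)(p + 6).

(p + 12)(p + 6)(p - 11)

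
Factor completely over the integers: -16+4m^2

Pull out the common factor 4; m^2-4 is a difference of squares.

4(m+2)(m-2)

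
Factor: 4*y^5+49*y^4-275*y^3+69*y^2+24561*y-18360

(4*y-3)*(y+15)*(y+8)*(y^2-10*y+51)

Testing divisors of the constant over divisors of the leading coefficient, y = 3/4 is a root, so (4*y-3) is a factor; dividing leaves y^4+13*y^3-59*y^2-27*y+6120.
Then y = -8 is a root, so (y+8) divides it; the quotient is y^3+5*y^2-99*y+765.
Next, y = -15 is a root, so (y+15) is a factor; dividing leaves y^2-10*y+51.
The quadratic y^2-10*y+51 has discriminant -104 < 0 and is irreducible over ℤ.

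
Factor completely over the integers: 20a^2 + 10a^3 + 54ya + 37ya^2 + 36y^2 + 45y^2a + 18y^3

(3y + 2a)(6y + 5a)(y + a + 2)

Group: 3y(6y^2 + 11ya + 12y + 5a^2 + 10a) + 2a(6y^2 + 11ya + 12y + 5a^2 + 10a); both groups contain (6y^2 + 11ya + 12y + 5a^2 + 10a), so (3y + 2a) is a factor with cofactor 6y^2 + 11ya + 12y + 5a^2 + 10a.
The cofactor groups again: 6y^2 + 11ya + 12y + 5a^2 + 10a = 6y(y + a + 2) + 5a(y + a + 2); both groups contain (y + a + 2), giving (6y + 5a)(y + a + 2).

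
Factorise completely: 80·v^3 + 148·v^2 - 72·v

4·v·(4·v + 9)·(5·v - 2)

Pull out the common factor 4·v, then factor the remaining trinomial.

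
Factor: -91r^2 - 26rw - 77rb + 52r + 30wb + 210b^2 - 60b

-(13r - 15b)(7r + 2w + 14b - 4)

Group: -13r(7r + 2w + 14b - 4) + 15b(7r + 2w + 14b - 4); both groups contain (7r + 2w + 14b - 4).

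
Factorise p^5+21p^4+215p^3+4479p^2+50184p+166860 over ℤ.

Testing divisors of the constant over divisors of the leading coefficient, p = −9 is a root, so (p+9) divides it; the quotient is p^4+12p^3+107p^2+3516p+18540.
Next, p = −15 is a root, so (p+15) divides it; the quotient is p^3−3p^2+152p+1236.
Next, p = −6 is a root, so (p+6) divides it; the quotient is p^2−9p+206.
The quadratic p^2−9p+206 has discriminant −743 < 0 and is irreducible over ℤ.

(p+15)(p+6)(p+9)(p^2−9p+206)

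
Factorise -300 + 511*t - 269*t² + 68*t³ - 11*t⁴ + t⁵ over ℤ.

Among the possible rational roots, t = 3 is a root, giving the factor (t - 3) and quotient t⁴ - 8*t³ + 44*t² - 137*t + 100.
Then t = 1 is a root, so (t - 1) is a factor; dividing leaves t³ - 7*t² + 37*t - 100.
Next, t = 4 is a root, so (t - 4) divides it; the quotient is t² - 3*t + 25.
The quadratic t² - 3*t + 25 has discriminant -91 < 0 and is irreducible over ℤ.

(t - 1)*(t - 3)*(t - 4)*(t² - 3*t + 25)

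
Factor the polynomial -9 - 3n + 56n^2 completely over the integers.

Need a pair with product 56·(-9) = -504 and sum -3: that's 21 and -24.
Split the middle term: 56n^2 + 21n - 24n - 9 = 7n(8n + 3) - 3(8n + 3).

(7n - 3)(8n + 3)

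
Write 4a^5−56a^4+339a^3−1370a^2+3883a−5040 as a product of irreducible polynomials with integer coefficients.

(2a−7)(2a−9)(a−5)(a^2−a+16)

Among the possible rational roots, a = 7/2 is a root, so (2a−7) divides it; the quotient is 2a^4−21a^3+96a^2−349a+720.
Next, a = 5 is a root, so (a−5) is a factor; dividing leaves 2a^3−11a^2+41a−144.
Then a = 9/2 is a root, so (2a−9) divides it; the quotient is a^2−a+16.
The quadratic a^2−a+16 has discriminant −63 < 0 and is irreducible over ℤ.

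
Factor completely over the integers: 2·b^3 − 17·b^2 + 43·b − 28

(2·b − 7)·(b − 1)·(b − 4)

Among the possible rational roots, b = 1 is a root, giving the factor (b − 1) and quotient 2·b^2 − 15·b + 28.
The remaining quadratic factors as (2·b − 7)(b − 4).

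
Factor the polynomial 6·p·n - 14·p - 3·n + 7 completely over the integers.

(2·p - 1)·(3·n - 7)

Group as (6·p·n - 14·p) + (-3·n + 7) = 2·p·(3·n - 7) - (3·n - 7).
Both groups share the factor (3·n - 7).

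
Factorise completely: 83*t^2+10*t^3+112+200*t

Trying the rational-root candidates, t = −4/5 is a root, so (5*t+4) divides it; the quotient is 2*t^2+15*t+28.
The remaining quadratic factors as (2*t+7)(t+4).

(2*t+7)*(5*t+4)*(t+4)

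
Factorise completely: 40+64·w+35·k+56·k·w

(7·k+8)·(8·w+5)

Group as (56·k·w+35·k) + (64·w+40) = 7·k·(8·w+5) + 8·(8·w+5).
Both groups share the factor (8·w+5).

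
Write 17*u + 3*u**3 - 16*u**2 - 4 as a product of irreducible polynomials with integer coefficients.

(3*u - 1)*(u - 1)*(u - 4)

By the rational root theorem, u = 1 is a root, so (u - 1) divides it; the quotient is 3*u**2 - 13*u + 4.
The remaining quadratic factors as (3*u - 1)(u - 4).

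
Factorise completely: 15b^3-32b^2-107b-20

(3b+5)(5b+1)(b-4)

Among the possible rational roots, b = 4 is a root, so (b-4) is a factor; dividing leaves 15b^2+28b+5.
The remaining quadratic factors as (3b+5)(5b+1).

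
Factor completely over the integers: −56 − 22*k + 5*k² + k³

(k + 2)*(k + 7)*(k − 4)

Trying the rational-root candidates, k = 4 is a root, giving the factor (k − 4) and quotient k² + 9*k + 14.
The remaining quadratic factors as (k + 7)(k + 2).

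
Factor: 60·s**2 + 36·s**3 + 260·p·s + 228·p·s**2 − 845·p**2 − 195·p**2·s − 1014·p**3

Group: 13·p·(−78·p**2 − 3·p·s − 65·p + 18·s**2 + 30·s) + 2·s·(−78·p**2 − 3·p·s − 65·p + 18·s**2 + 30·s); both groups contain (−78·p**2 − 3·p·s − 65·p + 18·s**2 + 30·s), so (13·p + 2·s) is a factor with cofactor −78·p**2 − 3·p·s − 65·p + 18·s**2 + 30·s.
The cofactor groups again: −78·p**2 − 3·p·s − 65·p + 18·s**2 + 30·s = −13·p·(6·p + 3·s + 5) + 6·s·(6·p + 3·s + 5); both groups contain (6·p + 3·s + 5), giving −(13·p − 6·s)·(6·p + 3·s + 5).

−(13·p + 2·s)·(13·p − 6·s)·(6·p + 3·s + 5)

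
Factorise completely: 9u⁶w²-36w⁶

9w²(u³+2w²)(u³-2w²)

Every term has a factor of 9w²; factoring it out leaves u⁶-4w⁴.
Recognize a difference of squares with the parts u³ and 2w².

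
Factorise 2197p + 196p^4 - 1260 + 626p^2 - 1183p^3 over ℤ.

Trying the rational-root candidates, p = 5 is a root, so (p - 5) is a factor; dividing leaves 196p^3 - 203p^2 - 389p + 252.
Continuing, p = -9/7 is a root, so (7p + 9) divides it; the quotient is 28p^2 - 65p + 28.
The remaining quadratic factors as (4p - 7)(7p - 4).

(4p - 7)(7p + 9)(7p - 4)(p - 5)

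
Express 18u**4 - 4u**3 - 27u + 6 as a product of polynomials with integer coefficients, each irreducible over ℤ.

Group as (18u**4 - 27u) + (-4u**3 + 6) = 9u(2u**3 - 3) - 2(2u**3 - 3).
Both groups share the factor (2u**3 - 3).

(9u - 2)(2u**3 - 3)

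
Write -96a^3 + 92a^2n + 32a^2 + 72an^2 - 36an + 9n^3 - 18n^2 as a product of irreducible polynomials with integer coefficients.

Group: 8a(-12a^2 + 16an + 4a + 3n^2 - 6n) + 3n(-12a^2 + 16an + 4a + 3n^2 - 6n); both groups contain (-12a^2 + 16an + 4a + 3n^2 - 6n), so (8a + 3n) is a factor with cofactor -12a^2 + 16an + 4a + 3n^2 - 6n.
The cofactor groups again: -12a^2 + 16an + 4a + 3n^2 - 6n = -2a(6a + n - 2) + 3n(6a + n - 2); both groups contain (6a + n - 2), giving -(2a - 3n)(6a + n - 2).

-(2a - 3n)(6a + n - 2)(8a + 3n)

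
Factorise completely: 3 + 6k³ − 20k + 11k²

(6k − 1)(k + 3)(k − 1)

By the rational root theorem, k = −3 is a root, giving the factor (k + 3) and quotient 6k² − 7k + 1.
The remaining quadratic factors as (k − 1)(6k − 1).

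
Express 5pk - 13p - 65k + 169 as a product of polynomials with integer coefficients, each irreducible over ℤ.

(5k - 13)(p - 13)

Group as (5pk - 13p) + (-65k + 169) = p(5k - 13) - 13(5k - 13).
Both groups share the factor (5k - 13).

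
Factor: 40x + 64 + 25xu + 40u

Group as (25xu + 40x) + (40u + 64) = 5x(5u + 8) + 8(5u + 8).
Both groups share the factor (5u + 8).

(5u + 8)(5x + 8)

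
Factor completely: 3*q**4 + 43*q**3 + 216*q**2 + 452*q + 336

(3*q + 7)*(q + 2)*(q + 4)*(q + 6)

Testing divisors of the constant over divisors of the leading coefficient, q = -4 is a root, giving the factor (q + 4) and quotient 3*q**3 + 31*q**2 + 92*q + 84.
Continuing, q = -2 is a root, giving the factor (q + 2) and quotient 3*q**2 + 25*q + 42.
The remaining quadratic factors as (3*q + 7)(q + 6).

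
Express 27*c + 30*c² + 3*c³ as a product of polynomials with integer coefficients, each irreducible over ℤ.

3*c*(c + 1)*(c + 9)

Pull out the common factor 3*c, then factor the remaining trinomial.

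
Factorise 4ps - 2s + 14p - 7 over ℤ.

Group as (4ps + 14p) + (-2s - 7) = 2p(2s + 7) - (2s + 7).
Both groups share the factor (2s + 7).

(2p - 1)(2s + 7)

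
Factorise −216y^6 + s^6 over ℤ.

(s^2 − 6y^2)(s^4 + 6s^2y^2 + 36y^4)

Recognize a difference of cubes with the parts s^2 and 6y^2.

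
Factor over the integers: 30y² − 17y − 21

(5y + 3)(6y − 7)

Need a pair with product 30·(−21) = −630 and sum −17: that's 18 and −35.
Split the middle term: 30y² + 18y − 35y − 21 = 6y(5y + 3) − 7(5y + 3).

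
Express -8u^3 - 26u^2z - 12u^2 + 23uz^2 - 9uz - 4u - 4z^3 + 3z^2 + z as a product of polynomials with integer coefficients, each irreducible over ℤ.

Group: 2u(-4u^2 - 15uz - 4u + 4z^2 + z) + (-z + 1)(-4u^2 - 15uz - 4u + 4z^2 + z); both groups contain (-4u^2 - 15uz - 4u + 4z^2 + z), so (2u - z + 1) is a factor with cofactor -4u^2 - 15uz - 4u + 4z^2 + z.
The cofactor groups again: -4u^2 - 15uz - 4u + 4z^2 + z = -4u(u + 4z + 1) + z(u + 4z + 1); both groups contain (u + 4z + 1), giving -(4u - z)(u + 4z + 1).

-(2u - z + 1)(4u - z)(u + 4z + 1)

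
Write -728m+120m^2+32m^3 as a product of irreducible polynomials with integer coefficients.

8m(4m-13)(m+7)

Pull out the common factor 8m, then factor the remaining trinomial.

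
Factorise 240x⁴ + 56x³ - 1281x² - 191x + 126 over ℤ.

(3x + 7)(4x - 1)(4x - 9)(5x + 2)

Among the possible rational roots, x = -7/3 is a root, so (3x + 7) divides it; the quotient is 80x³ - 168x² - 35x + 18.
Then x = -2/5 is a root, so (5x + 2) divides it; the quotient is 16x² - 40x + 9.
The remaining quadratic factors as (4x - 1)(4x - 9).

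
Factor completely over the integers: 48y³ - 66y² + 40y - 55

Group as (48y³ + 40y) + (-66y² - 55) = 8y(6y² + 5) - 11(6y² + 5).
Both groups share the factor (6y² + 5).

(8y - 11)(6y² + 5)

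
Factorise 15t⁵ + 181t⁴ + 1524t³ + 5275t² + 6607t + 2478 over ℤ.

By the rational root theorem, t = -7/5 is a root, so (5t + 7) divides it; the quotient is 3t⁴ + 32t³ + 260t² + 691t + 354.
Continuing, t = -2/3 is a root, so (3t + 2) is a factor; dividing leaves t³ + 10t² + 80t + 177.
Next, t = -3 is a root, giving the factor (t + 3) and quotient t² + 7t + 59.
The quadratic t² + 7t + 59 has discriminant -187 < 0 and is irreducible over ℤ.

(3t + 2)(5t + 7)(t + 3)(t² + 7t + 59)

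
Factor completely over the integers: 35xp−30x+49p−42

Group as (35xp−30x) + (49p−42) = 5x(7p−6) + 7(7p−6).
Both groups share the factor (7p−6).

(5x+7)(7p−6)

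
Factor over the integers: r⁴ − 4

Substitute u = r² to get a quadratic in u, then factor.
r² − 2 is irreducible over ℤ (2 is not a perfect square).
r² + 2 is irreducible over ℤ (always positive, so no real roots).

(r² + 2)*(r² − 2)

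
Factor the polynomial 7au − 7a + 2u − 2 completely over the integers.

(7a + 2)(u − 1)

Group as (7au − 7a) + (2u − 2) = 7a(u − 1) + 2(u − 1).
Both groups share the factor (u − 1).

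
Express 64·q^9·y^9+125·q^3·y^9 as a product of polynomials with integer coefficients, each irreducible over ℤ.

Pull out the common factor q^3·y^9, leaving 64·q^6+125.
Recognize a sum of cubes with the parts 5 and 4·q^2.

q^3·y^9·(4·q^2+5)·(16·q^4−20·q^2+25)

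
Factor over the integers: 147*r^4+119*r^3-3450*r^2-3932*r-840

(3*r+14)*(7*r+2)*(7*r+6)*(r-5)

Trying the rational-root candidates, r = -6/7 is a root, so (7*r+6) divides it; the quotient is 21*r^3-r^2-492*r-140.
Next, r = -2/7 is a root, so (7*r+2) is a factor; dividing leaves 3*r^2-r-70.
The remaining quadratic factors as (r-5)(3*r+14).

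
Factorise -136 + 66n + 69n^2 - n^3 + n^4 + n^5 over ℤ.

Testing divisors of the constant over divisors of the leading coefficient, n = -4 is a root, so (n + 4) is a factor; dividing leaves n^4 - 3n^3 + 11n^2 + 25n - 34.
Continuing, n = -2 is a root, so (n + 2) is a factor; dividing leaves n^3 - 5n^2 + 21n - 17.
Continuing, n = 1 is a root, giving the factor (n - 1) and quotient n^2 - 4n + 17.
The quadratic n^2 - 4n + 17 has discriminant -52 < 0 and is irreducible over ℤ.

(n + 2)(n + 4)(n - 1)(n^2 - 4n + 17)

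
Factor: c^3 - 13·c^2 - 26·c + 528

(c + 6)·(c - 11)·(c - 8)

Trying the rational-root candidates, c = 11 is a root, so (c - 11) divides it; the quotient is c^2 - 2·c - 48.
The remaining quadratic factors as (c - 8)(c + 6).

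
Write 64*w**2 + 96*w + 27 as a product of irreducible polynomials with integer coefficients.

(8*w + 3)*(8*w + 9)

Need a pair with product 64·27 = 1728 and sum 96: that's 24 and 72.
Split the middle term: 64*w**2 + 24*w + 72*w + 27 = 8*w*(8*w + 3) + 9*(8*w + 3).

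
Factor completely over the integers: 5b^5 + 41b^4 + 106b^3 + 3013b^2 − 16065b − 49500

Testing divisors of the constant over divisors of the leading coefficient, b = −12 is a root, giving the factor (b + 12) and quotient 5b^4 − 19b^3 + 334b^2 − 995b − 4125.
Next, b = 5 is a root, so (b − 5) divides it; the quotient is 5b^3 + 6b^2 + 364b + 825.
Next, b = −11/5 is a root, giving the factor (5b + 11) and quotient b^2 − b + 75.
The quadratic b^2 − b + 75 has discriminant −299 < 0 and is irreducible over ℤ.

(5b + 11)(b + 12)(b − 5)(b^2 − b + 75)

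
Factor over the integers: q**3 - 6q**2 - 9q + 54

(q + 3)(q - 3)(q - 6)

Among the possible rational roots, q = -3 is a root, giving the factor (q + 3) and quotient q**2 - 9q + 18.
The remaining quadratic factors as (q - 3)(q - 6).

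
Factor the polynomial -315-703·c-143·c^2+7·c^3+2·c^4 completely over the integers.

(2·c+1)·(c+5)·(c+7)·(c-9)

By the rational root theorem, c = -1/2 is a root, so (2·c+1) is a factor; dividing leaves c^3+3·c^2-73·c-315.
Then c = -5 is a root, so (c+5) divides it; the quotient is c^2-2·c-63.
The remaining quadratic factors as (c-9)(c+7).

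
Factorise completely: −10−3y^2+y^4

Substitute u = y^2 to get a quadratic in u, then factor.
y^2−5 is irreducible over ℤ (5 is not a perfect square).
y^2+2 is irreducible over ℤ (always positive, so no real roots).

(y^2+2)(y^2−5)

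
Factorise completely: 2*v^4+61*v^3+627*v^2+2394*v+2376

Testing divisors of the constant over divisors of the leading coefficient, v = -11 is a root, giving the factor (v+11) and quotient 2*v^3+39*v^2+198*v+216.
Continuing, v = -3/2 is a root, so (2*v+3) is a factor; dividing leaves v^2+18*v+72.
The remaining quadratic factors as (v+6)(v+12).

(2*v+3)*(v+11)*(v+12)*(v+6)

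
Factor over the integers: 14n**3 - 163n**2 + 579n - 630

Among the possible rational roots, n = 15/7 is a root, giving the factor (7n - 15) and quotient 2n**2 - 19n + 42.
The remaining quadratic factors as (2n - 7)(n - 6).

(2n - 7)(7n - 15)(n - 6)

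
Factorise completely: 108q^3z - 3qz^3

Every term has a factor of 3qz. Then 36q^2 - z^2 = (6q)² − (z)².

3qz(6q + z)(6q - z)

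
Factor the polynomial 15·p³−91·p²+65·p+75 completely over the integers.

Trying the rational-root candidates, p = 5 is a root, giving the factor (p−5) and quotient 15·p²−16·p−15.
The remaining quadratic factors as (3·p−5)(5·p+3).

(3·p−5)·(5·p+3)·(p−5)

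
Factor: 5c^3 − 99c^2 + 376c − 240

By the rational root theorem, c = 4 is a root, giving the factor (c − 4) and quotient 5c^2 − 79c + 60.
The remaining quadratic factors as (c − 15)(5c − 4).

(5c − 4)(c − 15)(c − 4)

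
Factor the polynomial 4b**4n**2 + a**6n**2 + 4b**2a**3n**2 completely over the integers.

n**2(2b**2 + a**3)**2

Every term has a factor of n**2; factoring it out leaves 4b**4 + 4b**2a**3 + a**6.
Recognize a perfect-square trinomial with the parts a**3 and 2b**2.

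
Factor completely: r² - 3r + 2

Two integers with product 2 and sum -3 are -1 and -2.

(r - 1)(r - 2)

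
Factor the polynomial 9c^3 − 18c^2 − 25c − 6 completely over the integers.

(3c + 1)(3c + 2)(c − 3)

Testing divisors of the constant over divisors of the leading coefficient, c = −1/3 is a root, so (3c + 1) is a factor; dividing leaves 3c^2 − 7c − 6.
The remaining quadratic factors as (3c + 2)(c − 3).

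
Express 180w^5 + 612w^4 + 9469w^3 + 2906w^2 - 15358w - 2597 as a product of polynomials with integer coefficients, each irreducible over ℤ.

(5w + 7)(6w + 1)(6w - 7)(w^2 + 3w + 53)

Trying the rational-root candidates, w = -7/5 is a root, so (5w + 7) is a factor; dividing leaves 36w^4 + 72w^3 + 1793w^2 - 1929w - 371.
Continuing, w = -1/6 is a root, giving the factor (6w + 1) and quotient 6w^3 + 11w^2 + 297w - 371.
Then w = 7/6 is a root, giving the factor (6w - 7) and quotient w^2 + 3w + 53.
The quadratic w^2 + 3w + 53 has discriminant -203 < 0 and is irreducible over ℤ.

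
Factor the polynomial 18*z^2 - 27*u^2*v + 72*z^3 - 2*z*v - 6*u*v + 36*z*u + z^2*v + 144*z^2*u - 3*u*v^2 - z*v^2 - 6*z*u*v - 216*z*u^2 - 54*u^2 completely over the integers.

Group: z*(72*z^2 - 72*z*u + z*v + 18*z - 9*u*v - 18*u - v^2 - 2*v) + 3*u*(72*z^2 - 72*z*u + z*v + 18*z - 9*u*v - 18*u - v^2 - 2*v); both groups contain (72*z^2 - 72*z*u + z*v + 18*z - 9*u*v - 18*u - v^2 - 2*v), so (z + 3*u) is a factor with cofactor 72*z^2 - 72*z*u + z*v + 18*z - 9*u*v - 18*u - v^2 - 2*v.
The cofactor groups again: 72*z^2 - 72*z*u + z*v + 18*z - 9*u*v - 18*u - v^2 - 2*v = 8*z*(9*z - 9*u - v) + (v + 2)*(9*z - 9*u - v); both groups contain (9*z - 9*u - v), giving (8*z + v + 2)*(9*z - 9*u - v).

(9*z - 9*u - v)*(z + 3*u)*(8*z + v + 2)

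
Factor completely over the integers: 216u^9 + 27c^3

27(2u^3 + c)(4u^6 − 2u^3c + c^2)

Pull out the common factor 27, leaving 8u^9 + c^3.
Recognize a sum of cubes with the parts c and 2u^3.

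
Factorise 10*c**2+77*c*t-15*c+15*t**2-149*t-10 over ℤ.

Group: 5*c*(2*c+15*t+1) + (t-10)*(2*c+15*t+1); both groups contain (2*c+15*t+1).

(2*c+15*t+1)*(5*c+t-10)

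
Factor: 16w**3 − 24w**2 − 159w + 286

(4w + 13)(4w − 11)(w − 2)

Testing divisors of the constant over divisors of the leading coefficient, w = −13/4 is a root, so (4w + 13) divides it; the quotient is 4w**2 − 19w + 22.
The remaining quadratic factors as (4w − 11)(w − 2).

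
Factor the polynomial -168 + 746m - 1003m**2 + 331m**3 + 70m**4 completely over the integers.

(2m - 1)(5m - 6)(7m - 4)(m + 7)

Trying the rational-root candidates, m = 6/5 is a root, so (5m - 6) divides it; the quotient is 14m**3 + 83m**2 - 101m + 28.
Continuing, m = 4/7 is a root, so (7m - 4) divides it; the quotient is 2m**2 + 13m - 7.
The remaining quadratic factors as (2m - 1)(m + 7).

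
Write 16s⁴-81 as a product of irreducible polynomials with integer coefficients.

(2s+3)(2s-3)(4s²+9)

Difference of squares twice: with A = 2s and B = 3, A⁴ − B⁴ = (A² − B²)(A² + B²), and A² − B² factors again.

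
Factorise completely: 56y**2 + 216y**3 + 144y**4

Pull out the common factor 8y**2, then factor the remaining trinomial.

8y**2(3y + 1)(6y + 7)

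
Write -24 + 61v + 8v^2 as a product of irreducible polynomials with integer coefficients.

Need a pair with product 8·(-24) = -192 and sum 61: that's -3 and 64.
Split the middle term: 8v^2 - 3v + 64v - 24 = v(8v - 3) + 8(8v - 3).

(8v - 3)(v + 8)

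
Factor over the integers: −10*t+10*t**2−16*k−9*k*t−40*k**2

−(5*k−2*t+2)*(8*k+5*t)

Group: −5*k*(8*k+5*t) + (2*t−2)*(8*k+5*t); both groups contain (8*k+5*t).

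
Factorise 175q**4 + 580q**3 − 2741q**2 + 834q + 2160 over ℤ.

Testing divisors of the constant over divisors of the leading coefficient, q = 8/5 is a root, so (5q − 8) is a factor; dividing leaves 35q**3 + 172q**2 − 273q − 270.
Next, q = −5/7 is a root, giving the factor (7q + 5) and quotient 5q**2 + 21q − 54.
The remaining quadratic factors as (q + 6)(5q − 9).

(5q − 8)(5q − 9)(7q + 5)(q + 6)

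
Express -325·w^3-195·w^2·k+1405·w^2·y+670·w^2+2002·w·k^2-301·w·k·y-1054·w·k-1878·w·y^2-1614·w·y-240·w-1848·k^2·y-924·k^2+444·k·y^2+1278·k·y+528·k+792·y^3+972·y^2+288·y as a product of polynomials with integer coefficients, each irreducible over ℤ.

Group: 5·w·(-65·w^2+143·w·k+138·w·y+30·w-132·k·y-66·k-72·y^2-36·y) + (14·k-11·y-8)·(-65·w^2+143·w·k+138·w·y+30·w-132·k·y-66·k-72·y^2-36·y); both groups contain (-65·w^2+143·w·k+138·w·y+30·w-132·k·y-66·k-72·y^2-36·y), so (5·w+14·k-11·y-8) is a factor with cofactor -65·w^2+143·w·k+138·w·y+30·w-132·k·y-66·k-72·y^2-36·y.
The cofactor groups again: -65·w^2+143·w·k+138·w·y+30·w-132·k·y-66·k-72·y^2-36·y = -5·w·(13·w-12·y-6) + (11·k+6·y)·(13·w-12·y-6); both groups contain (13·w-12·y-6), giving -(5·w-11·k-6·y)·(13·w-12·y-6).

-(5·w-11·k-6·y)·(13·w-12·y-6)·(5·w+14·k-11·y-8)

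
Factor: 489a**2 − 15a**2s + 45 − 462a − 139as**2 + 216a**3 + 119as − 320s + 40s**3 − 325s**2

Group: 8a(27a**2 + 15as + 78a − 8s**2 + 73s − 9) + (−5s − 5)(27a**2 + 15as + 78a − 8s**2 + 73s − 9); both groups contain (27a**2 + 15as + 78a − 8s**2 + 73s − 9), so (8a − 5s − 5) is a factor with cofactor 27a**2 + 15as + 78a − 8s**2 + 73s − 9.
The cofactor groups again: 27a**2 + 15as + 78a − 8s**2 + 73s − 9 = 9a(3a − s + 9) + (8s − 1)(3a − s + 9); both groups contain (3a − s + 9), giving (9a + 8s − 1)(3a − s + 9).

(3a − s + 9)(8a − 5s − 5)(9a + 8s − 1)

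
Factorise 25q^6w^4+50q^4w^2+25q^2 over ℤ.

Every term has a factor of 25q^2; factoring it out leaves q^4w^4+2q^2w^2+1.
Recognize a perfect-square trinomial with the parts q^2w^2 and 1.

25q^2(q^2w^2+1)^2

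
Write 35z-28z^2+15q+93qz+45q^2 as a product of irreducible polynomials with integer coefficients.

(15q-4z+5)(3q+7z)

Group: 15q(3q+7z) + (-4z+5)(3q+7z); both groups contain (3q+7z).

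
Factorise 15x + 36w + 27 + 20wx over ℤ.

(4w + 3)(5x + 9)

Group as (20wx + 36w) + (15x + 27) = 4w(5x + 9) + 3(5x + 9).
Both groups share the factor (5x + 9).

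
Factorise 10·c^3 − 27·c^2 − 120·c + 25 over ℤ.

(2·c + 5)·(5·c − 1)·(c − 5)

Testing divisors of the constant over divisors of the leading coefficient, c = 5 is a root, so (c − 5) is a factor; dividing leaves 10·c^2 + 23·c − 5.
The remaining quadratic factors as (2·c + 5)(5·c − 1).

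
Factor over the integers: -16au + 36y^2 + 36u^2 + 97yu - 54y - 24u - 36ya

(4y - 4a + 9u - 6)(9y + 4u)

Group: 9y(4y - 4a + 9u - 6) + 4u(4y - 4a + 9u - 6); both groups contain (4y - 4a + 9u - 6).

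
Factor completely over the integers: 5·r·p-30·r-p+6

(5·r-1)·(p-6)

Group as (5·r·p-30·r) + (-p+6) = 5·r·(p-6) - (p-6).
Both groups share the factor (p-6).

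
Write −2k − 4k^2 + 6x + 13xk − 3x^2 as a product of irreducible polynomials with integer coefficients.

Group: −x(3x − k) + (4k + 2)(3x − k); both groups contain (3x − k).

−(x − 4k − 2)(3x − k)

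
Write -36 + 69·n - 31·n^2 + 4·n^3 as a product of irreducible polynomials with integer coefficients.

Testing divisors of the constant over divisors of the leading coefficient, n = 3/4 is a root, so (4·n - 3) is a factor; dividing leaves n^2 - 7·n + 12.
The remaining quadratic factors as (n - 4)(n - 3).

(4·n - 3)·(n - 3)·(n - 4)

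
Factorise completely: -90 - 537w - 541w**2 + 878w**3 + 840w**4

(4w + 1)(5w + 6)(6w - 5)(7w + 3)

Among the possible rational roots, w = -1/4 is a root, giving the factor (4w + 1) and quotient 210w**3 + 167w**2 - 177w - 90.
Then w = -3/7 is a root, so (7w + 3) divides it; the quotient is 30w**2 + 11w - 30.
The remaining quadratic factors as (6w - 5)(5w + 6).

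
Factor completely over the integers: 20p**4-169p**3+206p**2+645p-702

Trying the rational-root candidates, p = -9/5 is a root, so (5p+9) is a factor; dividing leaves 4p**3-41p**2+115p-78.
Then p = 13/4 is a root, so (4p-13) is a factor; dividing leaves p**2-7p+6.
The remaining quadratic factors as (p-6)(p-1).

(4p-13)(5p+9)(p-1)(p-6)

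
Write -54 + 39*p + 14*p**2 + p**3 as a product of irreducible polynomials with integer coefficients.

(p + 6)*(p + 9)*(p - 1)

Among the possible rational roots, p = -9 is a root, giving the factor (p + 9) and quotient p**2 + 5*p - 6.
The remaining quadratic factors as (p + 6)(p - 1).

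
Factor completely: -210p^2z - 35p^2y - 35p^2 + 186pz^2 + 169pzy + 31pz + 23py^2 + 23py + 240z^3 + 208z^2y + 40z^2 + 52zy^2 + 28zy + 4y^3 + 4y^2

Group: 5p(-42pz - 7py - 7p - 30z^2 - 11zy - 5z - y^2 - y) + (-8z - 4y)(-42pz - 7py - 7p - 30z^2 - 11zy - 5z - y^2 - y); both groups contain (-42pz - 7py - 7p - 30z^2 - 11zy - 5z - y^2 - y), so (5p - 8z - 4y) is a factor with cofactor -42pz - 7py - 7p - 30z^2 - 11zy - 5z - y^2 - y.
The cofactor groups again: -42pz - 7py - 7p - 30z^2 - 11zy - 5z - y^2 - y = -6z(7p + 5z + y) + (-y - 1)(7p + 5z + y); both groups contain (7p + 5z + y), giving -(6z + y + 1)(7p + 5z + y).

-(5p - 8z - 4y)(7p + 5z + y)(6z + y + 1)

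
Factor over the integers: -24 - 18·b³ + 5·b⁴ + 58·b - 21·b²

(5·b - 3)·(b + 2)·(b - 1)·(b - 4)

Testing divisors of the constant over divisors of the leading coefficient, b = 4 is a root, so (b - 4) is a factor; dividing leaves 5·b³ + 2·b² - 13·b + 6.
Next, b = 1 is a root, giving the factor (b - 1) and quotient 5·b² + 7·b - 6.
The remaining quadratic factors as (b + 2)(5·b - 3).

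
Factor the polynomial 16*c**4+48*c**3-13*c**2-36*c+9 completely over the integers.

(4*c-1)*(4*c-3)*(c+1)*(c+3)

Trying the rational-root candidates, c = -3 is a root, giving the factor (c+3) and quotient 16*c**3-13*c+3.
Next, c = -1 is a root, so (c+1) is a factor; dividing leaves 16*c**2-16*c+3.
The remaining quadratic factors as (4*c-3)(4*c-1).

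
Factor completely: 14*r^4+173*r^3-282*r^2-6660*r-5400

(2*r+15)*(7*r+6)*(r+10)*(r-6)

Among the possible rational roots, r = -6/7 is a root, so (7*r+6) divides it; the quotient is 2*r^3+23*r^2-60*r-900.
Next, r = 6 is a root, giving the factor (r-6) and quotient 2*r^2+35*r+150.
The remaining quadratic factors as (2*r+15)(r+10).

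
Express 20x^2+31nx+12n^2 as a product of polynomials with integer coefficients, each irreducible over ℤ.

(3n+4x)(4n+5x)

Group: 3n(4n+5x) + 4x(4n+5x); both groups contain (4n+5x).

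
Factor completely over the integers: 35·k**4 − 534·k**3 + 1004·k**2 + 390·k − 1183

(5·k − 7)·(7·k − 13)·(k + 1)·(k − 13)

Among the possible rational roots, k = −1 is a root, so (k + 1) is a factor; dividing leaves 35·k**3 − 569·k**2 + 1573·k − 1183.
Continuing, k = 13/7 is a root, so (7·k − 13) is a factor; dividing leaves 5·k**2 − 72·k + 91.
The remaining quadratic factors as (k − 13)(5·k − 7).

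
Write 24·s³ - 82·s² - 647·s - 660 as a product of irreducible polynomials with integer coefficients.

(2·s - 15)·(3·s + 4)·(4·s + 11)

By the rational root theorem, s = 15/2 is a root, giving the factor (2·s - 15) and quotient 12·s² + 49·s + 44.
The remaining quadratic factors as (4·s + 11)(3·s + 4).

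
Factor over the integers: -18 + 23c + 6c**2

Need a pair with product 6·(-18) = -108 and sum 23: that's -4 and 27.
Split the middle term: 6c**2 - 4c + 27c - 18 = 2c(3c - 2) + 9(3c - 2).

(2c + 9)(3c - 2)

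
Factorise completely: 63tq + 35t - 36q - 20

Group as (63tq + 35t) + (-36q - 20) = 7t(9q + 5) - 4(9q + 5).
Both groups share the factor (9q + 5).

(7t - 4)(9q + 5)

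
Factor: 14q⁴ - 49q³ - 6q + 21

(2q - 7)(7q³ - 3)

Group as (14q⁴ - 6q) + (-49q³ + 21) = 2q(7q³ - 3) - 7(7q³ - 3).
Both groups share the factor (7q³ - 3).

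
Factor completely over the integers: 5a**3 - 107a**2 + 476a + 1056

Among the possible rational roots, a = -8/5 is a root, giving the factor (5a + 8) and quotient a**2 - 23a + 132.
The remaining quadratic factors as (a - 12)(a - 11).

(5a + 8)(a - 11)(a - 12)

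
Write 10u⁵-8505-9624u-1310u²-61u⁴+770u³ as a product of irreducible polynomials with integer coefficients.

Among the possible rational roots, u = -3/2 is a root, giving the factor (2u+3) and quotient 5u⁴-38u³+442u²-1318u-2835.
Next, u = 5 is a root, so (u-5) is a factor; dividing leaves 5u³-13u²+377u+567.
Next, u = -7/5 is a root, so (5u+7) is a factor; dividing leaves u²-4u+81.
The quadratic u²-4u+81 has discriminant -308 < 0 and is irreducible over ℤ.

(2u+3)(5u+7)(u-5)(u²-4u+81)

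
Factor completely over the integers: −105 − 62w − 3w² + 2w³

(2w + 5)(w + 3)(w − 7)

Among the possible rational roots, w = −5/2 is a root, so (2w + 5) divides it; the quotient is w² − 4w − 21.
The remaining quadratic factors as (w − 7)(w + 3).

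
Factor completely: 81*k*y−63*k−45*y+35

(9*k−5)*(9*y−7)

Group as (81*k*y−63*k) + (−45*y+35) = 9*k*(9*y−7) − 5*(9*y−7).
Both groups share the factor (9*y−7).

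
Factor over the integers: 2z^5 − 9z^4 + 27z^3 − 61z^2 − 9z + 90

(2z − 3)(z + 1)(z − 3)(z^2 − z + 10)

Among the possible rational roots, z = 3/2 is a root, so (2z − 3) divides it; the quotient is z^4 − 3z^3 + 9z^2 − 17z − 30.
Next, z = 3 is a root, so (z − 3) divides it; the quotient is z^3 + 9z + 10.
Then z = −1 is a root, so (z + 1) divides it; the quotient is z^2 − z + 10.
The quadratic z^2 − z + 10 has discriminant −39 < 0 and is irreducible over ℤ.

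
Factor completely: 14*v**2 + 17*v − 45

(2*v + 5)*(7*v − 9)

Need a pair with product 14·(−45) = −630 and sum 17: that's 35 and −18.
Split the middle term: 14*v**2 + 35*v − 18*v − 45 = 7*v*(2*v + 5) − 9*(2*v + 5).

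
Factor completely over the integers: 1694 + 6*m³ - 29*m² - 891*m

(6*m - 11)*(m + 11)*(m - 14)

By the rational root theorem, m = -11 is a root, so (m + 11) is a factor; dividing leaves 6*m² - 95*m + 154.
The remaining quadratic factors as (m - 14)(6*m - 11).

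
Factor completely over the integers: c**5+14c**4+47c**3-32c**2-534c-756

(c+2)(c+9)(c-3)(c**2+6c+14)

By the rational root theorem, c = -9 is a root, so (c+9) divides it; the quotient is c**4+5c**3+2c**2-50c-84.
Next, c = -2 is a root, so (c+2) divides it; the quotient is c**3+3c**2-4c-42.
Continuing, c = 3 is a root, so (c-3) is a factor; dividing leaves c**2+6c+14.
The quadratic c**2+6c+14 has discriminant -20 < 0 and is irreducible over ℤ.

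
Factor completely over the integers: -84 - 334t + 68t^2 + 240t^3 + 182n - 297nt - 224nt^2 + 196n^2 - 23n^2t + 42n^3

(2n + 5t + 6)(3n - 4t - 1)(7n - 12t + 14)

Group: 3n(14n^2 + 11nt + 70n - 60t^2 - 2t + 84) + (-4t - 1)(14n^2 + 11nt + 70n - 60t^2 - 2t + 84); both groups contain (14n^2 + 11nt + 70n - 60t^2 - 2t + 84), so (3n - 4t - 1) is a factor with cofactor 14n^2 + 11nt + 70n - 60t^2 - 2t + 84.
The cofactor groups again: 14n^2 + 11nt + 70n - 60t^2 - 2t + 84 = 7n(2n + 5t + 6) + (-12t + 14)(2n + 5t + 6); both groups contain (2n + 5t + 6), giving (7n - 12t + 14)(2n + 5t + 6).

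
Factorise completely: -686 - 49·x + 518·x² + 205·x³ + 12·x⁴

(3·x + 7)·(4·x + 7)·(x + 14)·(x - 1)

Testing divisors of the constant over divisors of the leading coefficient, x = -7/4 is a root, so (4·x + 7) divides it; the quotient is 3·x³ + 46·x² + 49·x - 98.
Then x = -14 is a root, so (x + 14) is a factor; dividing leaves 3·x² + 4·x - 7.
The remaining quadratic factors as (3·x + 7)(x - 1).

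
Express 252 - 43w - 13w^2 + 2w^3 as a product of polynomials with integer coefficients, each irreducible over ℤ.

(2w + 9)(w - 4)(w - 7)

Among the possible rational roots, w = 7 is a root, so (w - 7) is a factor; dividing leaves 2w^2 + w - 36.
The remaining quadratic factors as (w - 4)(2w + 9).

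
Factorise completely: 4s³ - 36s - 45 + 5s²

(4s + 5)(s + 3)(s - 3)

Among the possible rational roots, s = 3 is a root, so (s - 3) is a factor; dividing leaves 4s² + 17s + 15.
The remaining quadratic factors as (s + 3)(4s + 5).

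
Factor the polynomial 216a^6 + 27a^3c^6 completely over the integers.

Every term has a factor of 27a^3; factoring it out leaves 8a^3 + c^6.
Recognize a sum of cubes with the parts 2a and c^2.

27a^3(2a + c^2)(4a^2 − 2ac^2 + c^4)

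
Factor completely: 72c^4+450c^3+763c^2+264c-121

(3c+11)(4c-1)(6c+11)(c+1)

Trying the rational-root candidates, c = -11/3 is a root, so (3c+11) is a factor; dividing leaves 24c^3+62c^2+27c-11.
Next, c = -11/6 is a root, so (6c+11) is a factor; dividing leaves 4c^2+3c-1.
The remaining quadratic factors as (4c-1)(c+1).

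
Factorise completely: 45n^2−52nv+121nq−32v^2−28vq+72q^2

(5n−8v+9q)(9n+4v+8q)

Group: 9n(5n−8v+9q) + (4v+8q)(5n−8v+9q); both groups contain (5n−8v+9q).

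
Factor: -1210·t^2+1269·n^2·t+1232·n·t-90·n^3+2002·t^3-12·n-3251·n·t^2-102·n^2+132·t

-(15·n-14·t+2)·(6·n-13·t+6)·(n-11·t)

Group: 15·n·(-6·n^2+79·n·t-6·n-143·t^2+66·t) + (-14·t+2)·(-6·n^2+79·n·t-6·n-143·t^2+66·t); both groups contain (-6·n^2+79·n·t-6·n-143·t^2+66·t), so (15·n-14·t+2) is a factor with cofactor -6·n^2+79·n·t-6·n-143·t^2+66·t.
The cofactor groups again: -6·n^2+79·n·t-6·n-143·t^2+66·t = -6·n·(n-11·t) + (13·t-6)·(n-11·t); both groups contain (n-11·t), giving -(6·n-13·t+6)·(n-11·t).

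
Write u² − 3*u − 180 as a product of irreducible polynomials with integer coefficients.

(u + 12)*(u − 15)

Two integers with product −180 and sum −3 are 12 and −15.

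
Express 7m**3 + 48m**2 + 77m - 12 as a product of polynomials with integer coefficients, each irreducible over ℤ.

(7m - 1)(m + 3)(m + 4)

Among the possible rational roots, m = -4 is a root, so (m + 4) is a factor; dividing leaves 7m**2 + 20m - 3.
The remaining quadratic factors as (m + 3)(7m - 1).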